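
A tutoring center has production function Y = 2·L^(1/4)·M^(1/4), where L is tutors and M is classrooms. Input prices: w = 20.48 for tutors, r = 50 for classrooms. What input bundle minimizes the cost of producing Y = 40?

Cost minimization requires the marginal rate of technical substitution to equal the input-price ratio: MP_L/MP_M = w/r.
Here MP_L/MP_M = (1/4)·(M/L)/(1/4) = (M/L). Setting this equal to 20.48/50 = 0.4096 gives M = 0.4096L.
Substituting into Y = 40: 2·L^(1/4)·(0.4096L)^(1/4) = 40.
Solving, L = 625 and M = 256.

L* = 625, M* = 256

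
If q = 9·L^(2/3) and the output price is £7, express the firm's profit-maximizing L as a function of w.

MP_L = (2/3)·9·L^(-1/3) = 6·L^(-1/3).
Setting P·MP_L = w: 42·L^(-1/3) = w.
Solving for L: L^(-1/3) = w/42, so L = (42/w)^(3).

L(w) = 74088/w³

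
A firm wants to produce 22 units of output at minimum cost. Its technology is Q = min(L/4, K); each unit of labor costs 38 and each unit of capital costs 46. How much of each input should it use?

With a fixed-proportions technology, the cost-minimizing bundle uses no slack in either input: L/4 = K = Q.
So L = 4·22 = 88 and K = 22.

L* = 88, K* = 22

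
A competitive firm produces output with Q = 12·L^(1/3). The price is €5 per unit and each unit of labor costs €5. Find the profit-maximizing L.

MP_L = (1/3)·12·L^(-2/3) = 4·L^(-2/3).
Profit maximization for a price taker requires P·MP_L = w: 5·4·L^(-2/3) = 5.
So L^(-2/3) = 0.25, which gives L = 8.

L* = 8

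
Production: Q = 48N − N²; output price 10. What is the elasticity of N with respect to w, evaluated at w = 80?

ε = -0.2

From P·MP_N = w with MP_N = 48 − 2N, labor demand is N(w) = (48 − w/10)/2.
dN/dw = −1/(20) = -0.05.
At w = 80, N = 20, so ε = (dN/dw)·(w/N) = (-0.05)·(80/20) = -0.2.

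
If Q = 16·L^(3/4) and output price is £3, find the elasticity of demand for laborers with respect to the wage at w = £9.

MP_L = (3/4)·16·L^(-1/4), so P·MP_L = w gives 36·L^(-1/4) = w.
Solving, L(w) = (36/w)^(4). This is a constant-elasticity form: L ∝ w^(−4), so ε = −4.

ε = -4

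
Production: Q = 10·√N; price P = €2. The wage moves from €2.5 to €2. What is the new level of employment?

N* = 25

From P·MP_N = w with MP_N = 5·N^(-1/2), the labor demand is N(w) = (10/w)^(2).
At w = 2.5: N = 16. At w = 2: N = 25.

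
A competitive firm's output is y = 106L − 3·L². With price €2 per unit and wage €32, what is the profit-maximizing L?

The marginal product of L is MP_L = 106 − 6L.
A price-taking firm hires until the value of the marginal product equals the wage: P·MP_L = w, so 2·(106 − 6L) = 32.
Then 106 − 6L = 16, giving L = 15.

L* = 15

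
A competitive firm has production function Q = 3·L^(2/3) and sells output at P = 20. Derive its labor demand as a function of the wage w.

L(w) = 64000/w³

MP_L = (2/3)·3·L^(-1/3) = 2·L^(-1/3).
Setting P·MP_L = w: 40·L^(-1/3) = w.
Solving for L: L^(-1/3) = w/40, so L = (40/w)^(3).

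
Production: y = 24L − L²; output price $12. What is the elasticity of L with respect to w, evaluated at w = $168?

From P·MP_L = w with MP_L = 24 − 2L, labor demand is L(w) = (24 − w/12)/2.
dL/dw = −1/(24) = -1/24.
At w = 168, L = 5, so ε = (dL/dw)·(w/L) = (-1/24)·(168/5) = -1.4.

ε = -1.4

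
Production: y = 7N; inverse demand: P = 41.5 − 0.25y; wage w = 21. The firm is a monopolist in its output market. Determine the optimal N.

N* = 11

Marginal revenue from the inverse demand is MR = 41.5 − 0.5y.
The marginal product is MP_N = 7.
A monopolist hires until marginal revenue product equals the wage: MR·MP_N = w.
(41.5 − 3.5N)·7 = 21, so N = 11.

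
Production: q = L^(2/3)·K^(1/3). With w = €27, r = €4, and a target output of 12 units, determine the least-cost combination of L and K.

Cost minimization requires the marginal rate of technical substitution to equal the input-price ratio: MP_L/MP_K = w/r.
Here MP_L/MP_K = (2/3)·(K/L)/(1/3) = 2·(K/L). Setting this equal to 27/4 = 6.75 gives K = 3.375L.
Substituting into q = 12: L^(2/3)·(3.375L)^(1/3) = 12.
Solving, L = 8 and K = 27.

L* = 8, K* = 27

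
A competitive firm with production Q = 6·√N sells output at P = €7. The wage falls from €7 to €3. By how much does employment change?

ΔN = 40

From P·MP_N = w with MP_N = 3·N^(-1/2), the labor demand is N(w) = (21/w)^(2).
At w = 7: N = 9. At w = 3: N = 49.
ΔN = 49 − 9 = 40.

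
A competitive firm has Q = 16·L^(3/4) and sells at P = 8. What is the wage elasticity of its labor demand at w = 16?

ε = -4

MP_L = (3/4)·16·L^(-1/4), so P·MP_L = w gives 96·L^(-1/4) = w.
Solving, L(w) = (96/w)^(4). This is a constant-elasticity form: L ∝ w^(−4), so ε = −4.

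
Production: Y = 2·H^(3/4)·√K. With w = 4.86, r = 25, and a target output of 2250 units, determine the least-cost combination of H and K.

Cost minimization requires the marginal rate of technical substitution to equal the input-price ratio: MP_H/MP_K = w/r.
Here MP_H/MP_K = (3/4)·(K/H)/(1/2) = 1.5·(K/H). Setting this equal to 4.86/25 = 0.1944 gives K = 0.1296H.
Substituting into Y = 2250: 2·H^(3/4)·(0.1296H)^(1/2) = 2250.
Solving, H = 625 and K = 81.

H* = 625, K* = 81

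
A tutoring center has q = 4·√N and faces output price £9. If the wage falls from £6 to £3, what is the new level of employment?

From P·MP_N = w with MP_N = 2·N^(-1/2), the labor demand is N(w) = (18/w)^(2).
At w = 6: N = 9. At w = 3: N = 36.

N* = 36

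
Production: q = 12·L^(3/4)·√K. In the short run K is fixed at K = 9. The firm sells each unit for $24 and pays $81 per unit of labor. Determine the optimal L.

L* = 4096

With K = 9, MP_L = (3/4)·12·L^(-1/4)·9^(1/2) = 27·L^(-1/4).
Profit maximization for a price taker requires P·MP_L = w: 24·27·L^(-1/4) = 81.
So L^(-1/4) = 0.125, which gives L = 4096.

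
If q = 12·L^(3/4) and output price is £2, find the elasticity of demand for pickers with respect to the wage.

MP_L = (3/4)·12·L^(-1/4), so P·MP_L = w gives 18·L^(-1/4) = w.
Solving, L(w) = (18/w)^(4). This is a constant-elasticity form: L ∝ w^(−4), so ε = −4.

ε = -4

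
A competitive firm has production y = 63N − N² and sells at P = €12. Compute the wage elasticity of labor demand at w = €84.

From P·MP_N = w with MP_N = 63 − 2N, labor demand is N(w) = (63 − w/12)/2.
dN/dw = −1/(24) = -1/24.
At w = 84, N = 28, so ε = (dN/dw)·(w/N) = (-1/24)·(84/28) = -0.125.

ε = -0.125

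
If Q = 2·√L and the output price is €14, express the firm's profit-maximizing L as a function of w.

MP_L = (1/2)·2·L^(-1/2) = L^(-1/2).
Setting P·MP_L = w: 14·L^(-1/2) = w.
Solving for L: L^(-1/2) = w/14, so L = (14/w)^(2).

L(w) = 196/w²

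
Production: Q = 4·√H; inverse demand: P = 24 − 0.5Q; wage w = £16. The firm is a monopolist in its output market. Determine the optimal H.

H* = 4

Marginal revenue from the inverse demand is MR = 24 − Q.
The marginal product is MP_H = 2·H^(-1/2).
A monopolist hires until marginal revenue product equals the wage: MR·MP_H = w.
At H, Q = 4·√H. Substituting and solving: (24 − 4·√H)·2·H^(-1/2) = 16 gives H = 4.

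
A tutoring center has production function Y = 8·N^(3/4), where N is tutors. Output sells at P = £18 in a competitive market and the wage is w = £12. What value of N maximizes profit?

N* = 6561

MP_N = (3/4)·8·N^(-1/4) = 6·N^(-1/4).
Profit maximization for a price taker requires P·MP_N = w: 18·6·N^(-1/4) = 12.
So N^(-1/4) = 1/9, which gives N = 6561.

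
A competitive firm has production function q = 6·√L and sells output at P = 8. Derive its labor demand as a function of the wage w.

L(w) = 576/w²

MP_L = (1/2)·6·L^(-1/2) = 3·L^(-1/2).
Setting P·MP_L = w: 24·L^(-1/2) = w.
Solving for L: L^(-1/2) = w/24, so L = (24/w)^(2).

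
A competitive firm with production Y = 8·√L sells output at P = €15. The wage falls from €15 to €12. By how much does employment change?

From P·MP_L = w with MP_L = 4·L^(-1/2), the labor demand is L(w) = (60/w)^(2).
At w = 15: L = 16. At w = 12: L = 25.
ΔL = 25 − 16 = 9.

ΔL = 9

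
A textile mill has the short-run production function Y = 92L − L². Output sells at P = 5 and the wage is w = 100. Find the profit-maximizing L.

L* = 36

The marginal product of L is MP_L = 92 − 2L.
A price-taking firm hires until the value of the marginal product equals the wage: P·MP_L = w, so 5·(92 − 2L) = 100.
Then 92 − 2L = 20, giving L = 36.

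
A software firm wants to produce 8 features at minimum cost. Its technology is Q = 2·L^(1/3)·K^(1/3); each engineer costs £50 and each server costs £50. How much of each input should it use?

L* = 8, K* = 8

Cost minimization requires the marginal rate of technical substitution to equal the input-price ratio: MP_L/MP_K = w/r.
Here MP_L/MP_K = (1/3)·(K/L)/(1/3) = (K/L). Setting this equal to 50/50 = 1 gives K = L.
Substituting into Q = 8: 2·L^(1/3)·(L)^(1/3) = 8.
Solving, L = 8 and K = 8.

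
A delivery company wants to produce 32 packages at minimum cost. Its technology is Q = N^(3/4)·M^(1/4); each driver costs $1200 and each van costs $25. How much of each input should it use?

N* = 16, M* = 256

Cost minimization requires the marginal rate of technical substitution to equal the input-price ratio: MP_N/MP_M = w/r.
Here MP_N/MP_M = (3/4)·(M/N)/(1/4) = 3·(M/N). Setting this equal to 1200/25 = 48 gives M = 16N.
Substituting into Q = 32: N^(3/4)·(16N)^(1/4) = 32.
Solving, N = 16 and M = 256.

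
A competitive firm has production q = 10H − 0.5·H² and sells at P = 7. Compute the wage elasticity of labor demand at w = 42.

From P·MP_H = w with MP_H = 10 − H, labor demand is H(w) = 10 − w/7.
dH/dw = −1/(7) = -1/7.
At w = 42, H = 4, so ε = (dH/dw)·(w/H) = (-1/7)·(42/4) = -1.5.

ε = -1.5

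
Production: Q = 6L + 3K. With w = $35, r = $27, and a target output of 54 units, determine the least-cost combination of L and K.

The inputs are perfect substitutes, so the firm uses whichever has the lower cost per unit of output.
Cost per unit of output via L is w/6 = 35/6; via K it is r/3 = 9. L is cheaper.
Producing Q = 54 with L alone: L = 9, K = 0.

L* = 9, K* = 0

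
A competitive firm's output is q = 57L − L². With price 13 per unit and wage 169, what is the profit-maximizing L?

L* = 22

The marginal product of L is MP_L = 57 − 2L.
A price-taking firm hires until the value of the marginal product equals the wage: P·MP_L = w, so 13·(57 − 2L) = 169.
Then 57 − 2L = 13, giving L = 22.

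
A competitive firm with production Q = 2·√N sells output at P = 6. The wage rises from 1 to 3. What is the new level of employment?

From P·MP_N = w with MP_N = N^(-1/2), the labor demand is N(w) = (6/w)^(2).
At w = 1: N = 36. At w = 3: N = 4.

N* = 4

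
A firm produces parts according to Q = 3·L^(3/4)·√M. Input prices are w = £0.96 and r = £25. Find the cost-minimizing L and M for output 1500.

L* = 625, M* = 16

Cost minimization requires the marginal rate of technical substitution to equal the input-price ratio: MP_L/MP_M = w/r.
Here MP_L/MP_M = (3/4)·(M/L)/(1/2) = 1.5·(M/L). Setting this equal to 0.96/25 = 0.0384 gives M = 0.0256L.
Substituting into Q = 1500: 3·L^(3/4)·(0.0256L)^(1/2) = 1500.
Solving, L = 625 and M = 16.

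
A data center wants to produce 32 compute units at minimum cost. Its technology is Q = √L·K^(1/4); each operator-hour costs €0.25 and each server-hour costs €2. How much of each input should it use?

L* = 256, K* = 16

Cost minimization requires the marginal rate of technical substitution to equal the input-price ratio: MP_L/MP_K = w/r.
Here MP_L/MP_K = (1/2)·(K/L)/(1/4) = 2·(K/L). Setting this equal to 0.25/2 = 0.125 gives K = 0.0625L.
Substituting into Q = 32: L^(1/2)·(0.0625L)^(1/4) = 32.
Solving, L = 256 and K = 16.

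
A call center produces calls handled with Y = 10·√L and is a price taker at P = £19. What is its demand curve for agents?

MP_L = (1/2)·10·L^(-1/2) = 5·L^(-1/2).
Setting P·MP_L = w: 95·L^(-1/2) = w.
Solving for L: L^(-1/2) = w/95, so L = (95/w)^(2).

L(w) = 9025/w²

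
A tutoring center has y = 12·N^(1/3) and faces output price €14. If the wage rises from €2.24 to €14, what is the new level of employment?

From P·MP_N = w with MP_N = 4·N^(-2/3), the labor demand is N(w) = (56/w)^(3/2).
At w = 2.24: N = 125. At w = 14: N = 8.

N* = 8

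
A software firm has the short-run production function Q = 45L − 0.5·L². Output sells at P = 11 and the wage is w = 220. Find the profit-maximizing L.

L* = 25

The marginal product of L is MP_L = 45 − L.
A price-taking firm hires until the value of the marginal product equals the wage: P·MP_L = w, so 11·(45 − L) = 220.
Then 45 − L = 20, giving L = 25.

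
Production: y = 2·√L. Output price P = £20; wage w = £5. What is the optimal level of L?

MP_L = (1/2)·2·L^(-1/2) = L^(-1/2).
Profit maximization for a price taker requires P·MP_L = w: 20·L^(-1/2) = 5.
So L^(-1/2) = 0.25, which gives L = 16.

L* = 16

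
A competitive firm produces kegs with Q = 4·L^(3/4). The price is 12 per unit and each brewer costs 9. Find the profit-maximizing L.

MP_L = (3/4)·4·L^(-1/4) = 3·L^(-1/4).
Profit maximization for a price taker requires P·MP_L = w: 12·3·L^(-1/4) = 9.
So L^(-1/4) = 0.25, which gives L = 256.

L* = 256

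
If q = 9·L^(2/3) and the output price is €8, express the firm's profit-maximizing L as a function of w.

L(w) = 110592/w³

MP_L = (2/3)·9·L^(-1/3) = 6·L^(-1/3).
Setting P·MP_L = w: 48·L^(-1/3) = w.
Solving for L: L^(-1/3) = w/48, so L = (48/w)^(3).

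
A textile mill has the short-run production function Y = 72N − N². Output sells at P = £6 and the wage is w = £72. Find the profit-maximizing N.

The marginal product of N is MP_N = 72 − 2N.
A price-taking firm hires until the value of the marginal product equals the wage: P·MP_N = w, so 6·(72 − 2N) = 72.
Then 72 − 2N = 12, giving N = 30.

N* = 30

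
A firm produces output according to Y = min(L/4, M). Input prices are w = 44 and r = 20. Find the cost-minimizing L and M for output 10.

L* = 40, M* = 10

With a fixed-proportions technology, the cost-minimizing bundle uses no slack in either input: L/4 = M = Y.
So L = 4·10 = 40 and M = 10.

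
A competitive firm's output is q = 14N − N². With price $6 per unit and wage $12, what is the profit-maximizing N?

N* = 6

The marginal product of N is MP_N = 14 − 2N.
A price-taking firm hires until the value of the marginal product equals the wage: P·MP_N = w, so 6·(14 − 2N) = 12.
Then 14 − 2N = 2, giving N = 6.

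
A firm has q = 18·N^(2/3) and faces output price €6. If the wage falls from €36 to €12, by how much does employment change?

From P·MP_N = w with MP_N = 12·N^(-1/3), the labor demand is N(w) = (72/w)^(3).
At w = 36: N = 8. At w = 12: N = 216.
ΔN = 216 − 8 = 208.

ΔN = 208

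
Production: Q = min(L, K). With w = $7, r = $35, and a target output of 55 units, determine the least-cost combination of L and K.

L* = 55, K* = 55

With a fixed-proportions technology, the cost-minimizing bundle uses no slack in either input: L = K = Q.
So L = 55 and K = 55.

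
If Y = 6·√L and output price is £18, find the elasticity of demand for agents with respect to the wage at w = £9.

ε = -2

MP_L = (1/2)·6·L^(-1/2), so P·MP_L = w gives 54·L^(-1/2) = w.
Solving, L(w) = (54/w)^(2). This is a constant-elasticity form: L ∝ w^(−2), so ε = −2.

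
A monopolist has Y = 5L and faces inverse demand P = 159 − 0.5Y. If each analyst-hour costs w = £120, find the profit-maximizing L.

L* = 27

Marginal revenue from the inverse demand is MR = 159 − Y.
The marginal product is MP_L = 5.
A monopolist hires until marginal revenue product equals the wage: MR·MP_L = w.
(159 − 5L)·5 = 120, so L = 27.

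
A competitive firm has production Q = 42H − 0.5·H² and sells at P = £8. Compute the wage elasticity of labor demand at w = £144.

ε = -0.75

From P·MP_H = w with MP_H = 42 − H, labor demand is H(w) = 42 − w/8.
dH/dw = −1/(8) = -0.125.
At w = 144, H = 24, so ε = (dH/dw)·(w/H) = (-0.125)·(144/24) = -0.75.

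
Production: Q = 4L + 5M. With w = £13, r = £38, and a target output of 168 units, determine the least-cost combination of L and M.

L* = 42, M* = 0

The inputs are perfect substitutes, so the firm uses whichever has the lower cost per unit of output.
Cost per unit of output via L is w/4 = 3.25; via M it is r/5 = 7.6. L is cheaper.
Producing Q = 168 with L alone: L = 42, M = 0.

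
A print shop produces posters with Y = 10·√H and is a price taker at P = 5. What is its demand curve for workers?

H(w) = 625/w²

MP_H = (1/2)·10·H^(-1/2) = 5·H^(-1/2).
Setting P·MP_H = w: 25·H^(-1/2) = w.
Solving for H: H^(-1/2) = w/25, so H = (25/w)^(2).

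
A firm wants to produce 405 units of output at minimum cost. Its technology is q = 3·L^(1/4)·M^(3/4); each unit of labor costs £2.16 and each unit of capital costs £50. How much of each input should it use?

Cost minimization requires the marginal rate of technical substitution to equal the input-price ratio: MP_L/MP_M = w/r.
Here MP_L/MP_M = (1/4)·(M/L)/(3/4) = (1/3)·(M/L). Setting this equal to 2.16/50 = 0.0432 gives M = 0.1296L.
Substituting into q = 405: 3·L^(1/4)·(0.1296L)^(3/4) = 405.
Solving, L = 625 and M = 81.

L* = 625, M* = 81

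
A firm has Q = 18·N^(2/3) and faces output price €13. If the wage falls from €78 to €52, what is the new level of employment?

N* = 27

From P·MP_N = w with MP_N = 12·N^(-1/3), the labor demand is N(w) = (156/w)^(3).
At w = 78: N = 8. At w = 52: N = 27.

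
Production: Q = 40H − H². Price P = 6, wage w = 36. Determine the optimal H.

The marginal product of H is MP_H = 40 − 2H.
A price-taking firm hires until the value of the marginal product equals the wage: P·MP_H = w, so 6·(40 − 2H) = 36.
Then 40 − 2H = 6, giving H = 17.

H* = 17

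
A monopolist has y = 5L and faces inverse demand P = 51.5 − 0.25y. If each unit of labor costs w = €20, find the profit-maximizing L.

Marginal revenue from the inverse demand is MR = 51.5 − 0.5y.
The marginal product is MP_L = 5.
A monopolist hires until marginal revenue product equals the wage: MR·MP_L = w.
(51.5 − 2.5L)·5 = 20, so L = 19.

L* = 19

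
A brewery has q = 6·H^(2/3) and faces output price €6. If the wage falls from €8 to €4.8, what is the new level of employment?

H* = 125

From P·MP_H = w with MP_H = 4·H^(-1/3), the labor demand is H(w) = (24/w)^(3).
At w = 8: H = 27. At w = 4.8: H = 125.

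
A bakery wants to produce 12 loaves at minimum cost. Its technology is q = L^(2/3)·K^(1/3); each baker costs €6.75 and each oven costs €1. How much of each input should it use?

L* = 8, K* = 27

Cost minimization requires the marginal rate of technical substitution to equal the input-price ratio: MP_L/MP_K = w/r.
Here MP_L/MP_K = (2/3)·(K/L)/(1/3) = 2·(K/L). Setting this equal to 6.75/1 = 6.75 gives K = 3.375L.
Substituting into q = 12: L^(2/3)·(3.375L)^(1/3) = 12.
Solving, L = 8 and K = 27.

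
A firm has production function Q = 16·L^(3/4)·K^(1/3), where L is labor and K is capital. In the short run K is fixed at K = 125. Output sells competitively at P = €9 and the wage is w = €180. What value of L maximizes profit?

L* = 81

With K = 125, MP_L = (3/4)·16·L^(-1/4)·125^(1/3) = 60·L^(-1/4).
Profit maximization for a price taker requires P·MP_L = w: 9·60·L^(-1/4) = 180.
So L^(-1/4) = 1/3, which gives L = 81.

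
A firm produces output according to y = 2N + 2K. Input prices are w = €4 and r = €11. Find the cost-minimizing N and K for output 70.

N* = 35, K* = 0

The inputs are perfect substitutes, so the firm uses whichever has the lower cost per unit of output.
Cost per unit of output via N is w/2 = 2; via K it is r/2 = 5.5. N is cheaper.
Producing y = 70 with N alone: N = 35, K = 0.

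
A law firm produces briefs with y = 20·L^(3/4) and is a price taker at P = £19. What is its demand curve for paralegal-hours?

L(w) = (285/w)^(4)

MP_L = (3/4)·20·L^(-1/4) = 15·L^(-1/4).
Setting P·MP_L = w: 285·L^(-1/4) = w.
Solving for L: L^(-1/4) = w/285, so L = (285/w)^(4).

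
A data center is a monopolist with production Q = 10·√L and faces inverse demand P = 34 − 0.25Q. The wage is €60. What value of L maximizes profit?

Marginal revenue from the inverse demand is MR = 34 − 0.5Q.
The marginal product is MP_L = 5·L^(-1/2).
A monopolist hires until marginal revenue product equals the wage: MR·MP_L = w.
At L, Q = 10·√L. Substituting and solving: (34 − 5·√L)·5·L^(-1/2) = 60 gives L = 4.

L* = 4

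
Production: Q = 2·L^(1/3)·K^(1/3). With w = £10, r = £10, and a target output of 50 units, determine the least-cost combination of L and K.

L* = 125, K* = 125

Cost minimization requires the marginal rate of technical substitution to equal the input-price ratio: MP_L/MP_K = w/r.
Here MP_L/MP_K = (1/3)·(K/L)/(1/3) = (K/L). Setting this equal to 10/10 = 1 gives K = L.
Substituting into Q = 50: 2·L^(1/3)·(L)^(1/3) = 50.
Solving, L = 125 and K = 125.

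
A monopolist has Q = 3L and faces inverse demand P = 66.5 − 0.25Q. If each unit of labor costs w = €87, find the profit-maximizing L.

L* = 25

Marginal revenue from the inverse demand is MR = 66.5 − 0.5Q.
The marginal product is MP_L = 3.
A monopolist hires until marginal revenue product equals the wage: MR·MP_L = w.
(66.5 − 1.5L)·3 = 87, so L = 25.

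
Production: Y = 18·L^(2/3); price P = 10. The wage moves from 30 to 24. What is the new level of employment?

From P·MP_L = w with MP_L = 12·L^(-1/3), the labor demand is L(w) = (120/w)^(3).
At w = 30: L = 64. At w = 24: L = 125.

L* = 125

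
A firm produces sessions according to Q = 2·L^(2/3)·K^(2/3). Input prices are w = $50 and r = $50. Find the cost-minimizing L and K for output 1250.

Cost minimization requires the marginal rate of technical substitution to equal the input-price ratio: MP_L/MP_K = w/r.
Here MP_L/MP_K = (2/3)·(K/L)/(2/3) = (K/L). Setting this equal to 50/50 = 1 gives K = L.
Substituting into Q = 1250: 2·L^(2/3)·(L)^(2/3) = 1250.
Solving, L = 125 and K = 125.

L* = 125, K* = 125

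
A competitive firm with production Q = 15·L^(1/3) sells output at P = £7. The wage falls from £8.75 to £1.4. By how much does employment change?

ΔL = 117

From P·MP_L = w with MP_L = 5·L^(-2/3), the labor demand is L(w) = (35/w)^(3/2).
At w = 8.75: L = 8. At w = 1.4: L = 125.
ΔL = 125 − 8 = 117.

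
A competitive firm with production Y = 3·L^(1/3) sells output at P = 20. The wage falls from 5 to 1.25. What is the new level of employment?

From P·MP_L = w with MP_L = L^(-2/3), the labor demand is L(w) = (20/w)^(3/2).
At w = 5: L = 8. At w = 1.25: L = 64.

L* = 64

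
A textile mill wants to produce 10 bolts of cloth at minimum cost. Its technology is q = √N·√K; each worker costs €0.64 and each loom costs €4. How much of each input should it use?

Cost minimization requires the marginal rate of technical substitution to equal the input-price ratio: MP_N/MP_K = w/r.
Here MP_N/MP_K = (1/2)·(K/N)/(1/2) = (K/N). Setting this equal to 0.64/4 = 0.16 gives K = 0.16N.
Substituting into q = 10: N^(1/2)·(0.16N)^(1/2) = 10.
Solving, N = 25 and K = 4.

N* = 25, K* = 4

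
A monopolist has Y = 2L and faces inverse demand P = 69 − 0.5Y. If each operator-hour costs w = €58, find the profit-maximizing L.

L* = 20

Marginal revenue from the inverse demand is MR = 69 − Y.
The marginal product is MP_L = 2.
A monopolist hires until marginal revenue product equals the wage: MR·MP_L = w.
(69 − 2L)·2 = 58, so L = 20.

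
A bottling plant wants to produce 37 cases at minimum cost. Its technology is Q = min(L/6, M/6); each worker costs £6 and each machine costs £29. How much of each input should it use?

L* = 222, M* = 222

With a fixed-proportions technology, the cost-minimizing bundle uses no slack in either input: L/6 = M/6 = Q.
So L = 6·37 = 222 and M = 6·37 = 222.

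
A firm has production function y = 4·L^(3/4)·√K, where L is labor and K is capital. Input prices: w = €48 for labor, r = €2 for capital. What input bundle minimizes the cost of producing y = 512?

L* = 16, K* = 256

Cost minimization requires the marginal rate of technical substitution to equal the input-price ratio: MP_L/MP_K = w/r.
Here MP_L/MP_K = (3/4)·(K/L)/(1/2) = 1.5·(K/L). Setting this equal to 48/2 = 24 gives K = 16L.
Substituting into y = 512: 4·L^(3/4)·(16L)^(1/2) = 512.
Solving, L = 16 and K = 256.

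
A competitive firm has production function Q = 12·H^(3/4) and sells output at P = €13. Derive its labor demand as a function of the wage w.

H(w) = (117/w)^(4)

MP_H = (3/4)·12·H^(-1/4) = 9·H^(-1/4).
Setting P·MP_H = w: 117·H^(-1/4) = w.
Solving for H: H^(-1/4) = w/117, so H = (117/w)^(4).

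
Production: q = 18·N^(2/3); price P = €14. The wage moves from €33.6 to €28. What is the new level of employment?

From P·MP_N = w with MP_N = 12·N^(-1/3), the labor demand is N(w) = (168/w)^(3).
At w = 33.6: N = 125. At w = 28: N = 216.

N* = 216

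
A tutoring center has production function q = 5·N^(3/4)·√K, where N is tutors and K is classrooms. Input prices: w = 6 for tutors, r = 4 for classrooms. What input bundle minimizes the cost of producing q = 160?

N* = 16, K* = 16

Cost minimization requires the marginal rate of technical substitution to equal the input-price ratio: MP_N/MP_K = w/r.
Here MP_N/MP_K = (3/4)·(K/N)/(1/2) = 1.5·(K/N). Setting this equal to 6/4 = 1.5 gives K = N.
Substituting into q = 160: 5·N^(3/4)·(N)^(1/2) = 160.
Solving, N = 16 and K = 16.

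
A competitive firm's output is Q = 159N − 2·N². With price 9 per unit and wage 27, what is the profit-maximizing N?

N* = 39

The marginal product of N is MP_N = 159 − 4N.
A price-taking firm hires until the value of the marginal product equals the wage: P·MP_N = w, so 9·(159 − 4N) = 27.
Then 159 − 4N = 3, giving N = 39.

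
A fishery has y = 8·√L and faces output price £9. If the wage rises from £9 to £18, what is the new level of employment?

From P·MP_L = w with MP_L = 4·L^(-1/2), the labor demand is L(w) = (36/w)^(2).
At w = 9: L = 16. At w = 18: L = 4.

L* = 4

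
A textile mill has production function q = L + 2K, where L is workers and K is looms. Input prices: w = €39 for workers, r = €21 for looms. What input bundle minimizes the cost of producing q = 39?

L* = 0, K* = 19.5

The inputs are perfect substitutes, so the firm uses whichever has the lower cost per unit of output.
Cost per unit of output via L is 39; via K it is 10.5. K is cheaper.
Producing q = 39 with K alone: L = 0, K = 19.5.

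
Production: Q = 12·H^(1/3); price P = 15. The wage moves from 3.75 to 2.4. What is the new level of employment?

From P·MP_H = w with MP_H = 4·H^(-2/3), the labor demand is H(w) = (60/w)^(3/2).
At w = 3.75: H = 64. At w = 2.4: H = 125.

H* = 125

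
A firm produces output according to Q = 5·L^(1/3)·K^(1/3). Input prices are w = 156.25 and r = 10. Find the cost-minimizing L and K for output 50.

Cost minimization requires the marginal rate of technical substitution to equal the input-price ratio: MP_L/MP_K = w/r.
Here MP_L/MP_K = (1/3)·(K/L)/(1/3) = (K/L). Setting this equal to 156.25/10 = 15.625 gives K = 15.625L.
Substituting into Q = 50: 5·L^(1/3)·(15.625L)^(1/3) = 50.
Solving, L = 8 and K = 125.

L* = 8, K* = 125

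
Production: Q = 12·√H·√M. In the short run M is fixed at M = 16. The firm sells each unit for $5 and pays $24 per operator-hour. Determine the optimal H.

With M = 16, MP_H = (1/2)·12·H^(-1/2)·16^(1/2) = 24·H^(-1/2).
Profit maximization for a price taker requires P·MP_H = w: 5·24·H^(-1/2) = 24.
So H^(-1/2) = 0.2, which gives H = 25.

H* = 25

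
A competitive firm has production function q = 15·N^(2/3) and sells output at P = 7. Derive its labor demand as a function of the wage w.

N(w) = 343000/w³

MP_N = (2/3)·15·N^(-1/3) = 10·N^(-1/3).
Setting P·MP_N = w: 70·N^(-1/3) = w.
Solving for N: N^(-1/3) = w/70, so N = (70/w)^(3).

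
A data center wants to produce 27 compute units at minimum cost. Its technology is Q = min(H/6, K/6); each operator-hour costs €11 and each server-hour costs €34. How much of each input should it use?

H* = 162, K* = 162

With a fixed-proportions technology, the cost-minimizing bundle uses no slack in either input: H/6 = K/6 = Q.
So H = 6·27 = 162 and K = 6·27 = 162.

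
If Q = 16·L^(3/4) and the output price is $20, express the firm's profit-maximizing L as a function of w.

L(w) = (240/w)^(4)

MP_L = (3/4)·16·L^(-1/4) = 12·L^(-1/4).
Setting P·MP_L = w: 240·L^(-1/4) = w.
Solving for L: L^(-1/4) = w/240, so L = (240/w)^(4).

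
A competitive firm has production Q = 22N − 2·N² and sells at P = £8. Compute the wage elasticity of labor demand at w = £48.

ε = -0.375

From P·MP_N = w with MP_N = 22 − 4N, labor demand is N(w) = (22 − w/8)/4.
dN/dw = −1/(32) = -0.03125.
At w = 48, N = 4, so ε = (dN/dw)·(w/N) = (-0.03125)·(48/4) = -0.375.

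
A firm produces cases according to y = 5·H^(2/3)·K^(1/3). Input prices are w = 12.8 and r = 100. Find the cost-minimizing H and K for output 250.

H* = 125, K* = 8

Cost minimization requires the marginal rate of technical substitution to equal the input-price ratio: MP_H/MP_K = w/r.
Here MP_H/MP_K = (2/3)·(K/H)/(1/3) = 2·(K/H). Setting this equal to 12.8/100 = 0.128 gives K = 0.064H.
Substituting into y = 250: 5·H^(2/3)·(0.064H)^(1/3) = 250.
Solving, H = 125 and K = 8.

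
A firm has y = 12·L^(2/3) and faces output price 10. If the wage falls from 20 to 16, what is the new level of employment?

From P·MP_L = w with MP_L = 8·L^(-1/3), the labor demand is L(w) = (80/w)^(3).
At w = 20: L = 64. At w = 16: L = 125.

L* = 125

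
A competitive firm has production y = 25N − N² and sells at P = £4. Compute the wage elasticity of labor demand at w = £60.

From P·MP_N = w with MP_N = 25 − 2N, labor demand is N(w) = (25 − w/4)/2.
dN/dw = −1/(8) = -0.125.
At w = 60, N = 5, so ε = (dN/dw)·(w/N) = (-0.125)·(60/5) = -1.5.

ε = -1.5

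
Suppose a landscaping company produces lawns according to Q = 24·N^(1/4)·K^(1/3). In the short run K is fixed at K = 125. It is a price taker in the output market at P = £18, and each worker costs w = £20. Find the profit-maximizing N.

With K = 125, MP_N = (1/4)·24·N^(-3/4)·125^(1/3) = 30·N^(-3/4).
Profit maximization for a price taker requires P·MP_N = w: 18·30·N^(-3/4) = 20.
So N^(-3/4) = 1/27, which gives N = 81.

N* = 81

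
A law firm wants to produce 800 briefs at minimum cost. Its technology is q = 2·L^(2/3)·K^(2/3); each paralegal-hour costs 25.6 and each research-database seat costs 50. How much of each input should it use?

Cost minimization requires the marginal rate of technical substitution to equal the input-price ratio: MP_L/MP_K = w/r.
Here MP_L/MP_K = (2/3)·(K/L)/(2/3) = (K/L). Setting this equal to 25.6/50 = 0.512 gives K = 0.512L.
Substituting into q = 800: 2·L^(2/3)·(0.512L)^(2/3) = 800.
Solving, L = 125 and K = 64.

L* = 125, K* = 64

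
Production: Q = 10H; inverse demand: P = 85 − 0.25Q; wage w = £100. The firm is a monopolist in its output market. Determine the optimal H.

H* = 15

Marginal revenue from the inverse demand is MR = 85 − 0.5Q.
The marginal product is MP_H = 10.
A monopolist hires until marginal revenue product equals the wage: MR·MP_H = w.
(85 − 5H)·10 = 100, so H = 15.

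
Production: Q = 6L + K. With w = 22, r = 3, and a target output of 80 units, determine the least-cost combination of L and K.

The inputs are perfect substitutes, so the firm uses whichever has the lower cost per unit of output.
Cost per unit of output via L is 11/3; via K it is 3. K is cheaper.
Producing Q = 80 with K alone: L = 0, K = 80.

L* = 0, K* = 80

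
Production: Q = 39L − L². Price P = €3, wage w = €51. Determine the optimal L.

L* = 11

The marginal product of L is MP_L = 39 − 2L.
A price-taking firm hires until the value of the marginal product equals the wage: P·MP_L = w, so 3·(39 − 2L) = 51.
Then 39 − 2L = 17, giving L = 11.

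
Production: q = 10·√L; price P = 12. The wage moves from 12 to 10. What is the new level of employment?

From P·MP_L = w with MP_L = 5·L^(-1/2), the labor demand is L(w) = (60/w)^(2).
At w = 12: L = 25. At w = 10: L = 36.

L* = 36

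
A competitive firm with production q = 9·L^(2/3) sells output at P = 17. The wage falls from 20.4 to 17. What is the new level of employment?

L* = 216

From P·MP_L = w with MP_L = 6·L^(-1/3), the labor demand is L(w) = (102/w)^(3).
At w = 20.4: L = 125. At w = 17: L = 216.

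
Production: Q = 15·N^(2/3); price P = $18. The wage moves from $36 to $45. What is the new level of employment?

N* = 64

From P·MP_N = w with MP_N = 10·N^(-1/3), the labor demand is N(w) = (180/w)^(3).
At w = 36: N = 125. At w = 45: N = 64.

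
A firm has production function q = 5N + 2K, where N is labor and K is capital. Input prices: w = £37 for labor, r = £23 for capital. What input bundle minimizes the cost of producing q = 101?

N* = 20.2, K* = 0

The inputs are perfect substitutes, so the firm uses whichever has the lower cost per unit of output.
Cost per unit of output via N is w/5 = 7.4; via K it is r/2 = 11.5. N is cheaper.
Producing q = 101 with N alone: N = 20.2, K = 0.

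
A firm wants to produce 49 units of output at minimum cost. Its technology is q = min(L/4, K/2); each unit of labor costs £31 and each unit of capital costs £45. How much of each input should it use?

With a fixed-proportions technology, the cost-minimizing bundle uses no slack in either input: L/4 = K/2 = q.
So L = 4·49 = 196 and K = 2·49 = 98.

L* = 196, K* = 98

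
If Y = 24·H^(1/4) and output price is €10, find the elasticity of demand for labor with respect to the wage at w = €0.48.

MP_H = (1/4)·24·H^(-3/4), so P·MP_H = w gives 60·H^(-3/4) = w.
Solving, H(w) = (60/w)^(4/3). This is a constant-elasticity form: H ∝ w^(−4/3), so ε = −4/3.

ε = -4/3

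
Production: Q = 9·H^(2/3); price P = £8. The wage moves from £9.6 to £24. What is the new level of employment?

From P·MP_H = w with MP_H = 6·H^(-1/3), the labor demand is H(w) = (48/w)^(3).
At w = 9.6: H = 125. At w = 24: H = 8.

H* = 8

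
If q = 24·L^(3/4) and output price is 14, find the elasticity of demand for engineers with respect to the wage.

ε = -4

MP_L = (3/4)·24·L^(-1/4), so P·MP_L = w gives 252·L^(-1/4) = w.
Solving, L(w) = (252/w)^(4). This is a constant-elasticity form: L ∝ w^(−4), so ε = −4.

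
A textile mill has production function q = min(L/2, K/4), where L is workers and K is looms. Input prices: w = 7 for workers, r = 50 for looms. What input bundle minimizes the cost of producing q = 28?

With a fixed-proportions technology, the cost-minimizing bundle uses no slack in either input: L/2 = K/4 = q.
So L = 2·28 = 56 and K = 4·28 = 112.

L* = 56, K* = 112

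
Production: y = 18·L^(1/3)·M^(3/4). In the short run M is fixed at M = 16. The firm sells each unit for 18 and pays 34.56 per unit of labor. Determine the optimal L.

L* = 125

With M = 16, MP_L = (1/3)·18·L^(-2/3)·16^(3/4) = 48·L^(-2/3).
Profit maximization for a price taker requires P·MP_L = w: 18·48·L^(-2/3) = 34.56.
So L^(-2/3) = 0.04, which gives L = 125.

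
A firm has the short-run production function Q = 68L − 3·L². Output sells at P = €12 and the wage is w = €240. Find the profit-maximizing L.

L* = 8

The marginal product of L is MP_L = 68 − 6L.
A price-taking firm hires until the value of the marginal product equals the wage: P·MP_L = w, so 12·(68 − 6L) = 240.
Then 68 − 6L = 20, giving L = 8.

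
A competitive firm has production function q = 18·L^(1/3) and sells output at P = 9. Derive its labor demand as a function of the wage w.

L(w) = (54/w)^(3/2)

MP_L = (1/3)·18·L^(-2/3) = 6·L^(-2/3).
Setting P·MP_L = w: 54·L^(-2/3) = w.
Solving for L: L^(-2/3) = w/54, so L = (54/w)^(3/2).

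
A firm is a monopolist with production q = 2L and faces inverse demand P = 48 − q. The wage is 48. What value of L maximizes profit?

Marginal revenue from the inverse demand is MR = 48 − 2q.
The marginal product is MP_L = 2.
A monopolist hires until marginal revenue product equals the wage: MR·MP_L = w.
(48 − 4L)·2 = 48, so L = 6.

L* = 6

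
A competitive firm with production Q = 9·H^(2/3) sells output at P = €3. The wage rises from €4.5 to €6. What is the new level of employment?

From P·MP_H = w with MP_H = 6·H^(-1/3), the labor demand is H(w) = (18/w)^(3).
At w = 4.5: H = 64. At w = 6: H = 27.

H* = 27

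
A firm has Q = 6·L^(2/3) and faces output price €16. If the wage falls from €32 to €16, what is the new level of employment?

L* = 64

From P·MP_L = w with MP_L = 4·L^(-1/3), the labor demand is L(w) = (64/w)^(3).
At w = 32: L = 8. At w = 16: L = 64.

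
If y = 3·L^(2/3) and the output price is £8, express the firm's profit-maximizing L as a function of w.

L(w) = 4096/w³

MP_L = (2/3)·3·L^(-1/3) = 2·L^(-1/3).
Setting P·MP_L = w: 16·L^(-1/3) = w.
Solving for L: L^(-1/3) = w/16, so L = (16/w)^(3).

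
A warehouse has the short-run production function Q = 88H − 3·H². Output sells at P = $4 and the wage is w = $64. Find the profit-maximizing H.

H* = 12

The marginal product of H is MP_H = 88 − 6H.
A price-taking firm hires until the value of the marginal product equals the wage: P·MP_H = w, so 4·(88 − 6H) = 64.
Then 88 − 6H = 16, giving H = 12.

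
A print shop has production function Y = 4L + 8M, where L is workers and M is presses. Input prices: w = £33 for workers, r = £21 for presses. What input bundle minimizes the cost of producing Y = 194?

The inputs are perfect substitutes, so the firm uses whichever has the lower cost per unit of output.
Cost per unit of output via L is w/4 = 8.25; via M it is r/8 = 2.625. M is cheaper.
Producing Y = 194 with M alone: L = 0, M = 24.25.

L* = 0, M* = 24.25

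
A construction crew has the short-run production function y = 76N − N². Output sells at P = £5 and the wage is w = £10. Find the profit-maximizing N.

N* = 37

The marginal product of N is MP_N = 76 − 2N.
A price-taking firm hires until the value of the marginal product equals the wage: P·MP_N = w, so 5·(76 − 2N) = 10.
Then 76 − 2N = 2, giving N = 37.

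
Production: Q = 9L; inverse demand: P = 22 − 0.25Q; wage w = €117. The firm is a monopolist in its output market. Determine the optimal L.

Marginal revenue from the inverse demand is MR = 22 − 0.5Q.
The marginal product is MP_L = 9.
A monopolist hires until marginal revenue product equals the wage: MR·MP_L = w.
(22 − 4.5L)·9 = 117, so L = 2.

L* = 2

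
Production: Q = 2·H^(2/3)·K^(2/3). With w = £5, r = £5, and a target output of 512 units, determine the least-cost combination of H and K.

Cost minimization requires the marginal rate of technical substitution to equal the input-price ratio: MP_H/MP_K = w/r.
Here MP_H/MP_K = (2/3)·(K/H)/(2/3) = (K/H). Setting this equal to 5/5 = 1 gives K = H.
Substituting into Q = 512: 2·H^(2/3)·(H)^(2/3) = 512.
Solving, H = 64 and K = 64.

H* = 64, K* = 64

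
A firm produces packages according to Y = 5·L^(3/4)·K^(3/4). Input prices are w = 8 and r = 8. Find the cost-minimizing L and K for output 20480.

Cost minimization requires the marginal rate of technical substitution to equal the input-price ratio: MP_L/MP_K = w/r.
Here MP_L/MP_K = (3/4)·(K/L)/(3/4) = (K/L). Setting this equal to 8/8 = 1 gives K = L.
Substituting into Y = 20480: 5·L^(3/4)·(L)^(3/4) = 20480.
Solving, L = 256 and K = 256.

L* = 256, K* = 256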